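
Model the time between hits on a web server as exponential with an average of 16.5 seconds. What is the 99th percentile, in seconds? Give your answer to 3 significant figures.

The rate is λ = 1/16.5 = 0.0606061 per second.
Set 1 − e^(−λt) = 0.99, so t = −ln(0.01)/λ = 4.6052/0.0606061 ≈ 75.9853 seconds.

76.0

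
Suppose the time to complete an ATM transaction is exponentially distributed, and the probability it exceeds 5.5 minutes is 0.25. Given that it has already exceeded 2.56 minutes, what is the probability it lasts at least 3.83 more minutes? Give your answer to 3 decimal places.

From e^(−λ·5.5) = 0.25, λ = −ln(0.25)/5.5 = 0.252054.
Memoryless: P(X > 2.56+3.83 | X > 2.56) = P(X > 3.83) = e^(−0.252054·3.83) ≈ 0.381.

0.381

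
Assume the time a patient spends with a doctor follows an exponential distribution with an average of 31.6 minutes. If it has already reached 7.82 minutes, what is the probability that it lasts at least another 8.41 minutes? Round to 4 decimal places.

The rate is λ = 1/31.6 = 0.0316456 per minute.
By the memoryless property, P(X > 7.82+8.41 | X > 7.82) = P(X > 8.41).
P(X > 8.41) = e^(−0.26614) ≈ 0.7663.

0.7663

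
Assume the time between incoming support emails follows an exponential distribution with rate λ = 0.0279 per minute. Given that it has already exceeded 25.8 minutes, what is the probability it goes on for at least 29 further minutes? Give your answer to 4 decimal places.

0.4453

By the memoryless property, P(X > 25.8+29 | X > 25.8) = P(X > 29).
P(X > 29) = e^(−0.8091) ≈ 0.4453.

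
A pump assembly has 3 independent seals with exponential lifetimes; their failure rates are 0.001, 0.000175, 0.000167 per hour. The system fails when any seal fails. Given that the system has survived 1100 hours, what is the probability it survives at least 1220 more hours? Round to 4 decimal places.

0.1945

Time to first failure ~ Exp(Σλ) with Σλ = 0.001342.
By memorylessness, P(T > 1100+1220 | T > 1100) = P(T > 1220) = e^(−0.001342·1220) ≈ 0.1945.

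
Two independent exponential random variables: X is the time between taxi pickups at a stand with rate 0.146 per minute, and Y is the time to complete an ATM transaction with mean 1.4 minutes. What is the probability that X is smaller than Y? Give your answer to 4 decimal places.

0.1697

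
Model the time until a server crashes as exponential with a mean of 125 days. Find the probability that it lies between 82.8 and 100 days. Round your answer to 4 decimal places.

0.0663

The rate is λ = 1/125 = 0.008 per day.
P(82.8 < X < 100) = e^(−λ·82.8) − e^(−λ·100) = 0.51561 − 0.44933 ≈ 0.0663.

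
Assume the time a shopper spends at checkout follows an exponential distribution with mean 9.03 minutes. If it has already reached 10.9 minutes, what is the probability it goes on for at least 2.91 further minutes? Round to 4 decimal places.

The rate is λ = 1/9.03 = 0.110742 per minute.
The exponential is memoryless, so the remaining time is again Exp(λ): the condition X > 10.9 is irrelevant.
P(X > 2.91) = e^(−0.32226) ≈ 0.7245.

0.7245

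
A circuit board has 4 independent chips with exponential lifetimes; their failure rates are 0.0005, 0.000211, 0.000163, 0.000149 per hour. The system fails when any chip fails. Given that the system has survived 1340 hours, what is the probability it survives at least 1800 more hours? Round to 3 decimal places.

Time to first failure ~ Exp(Σλ) with Σλ = 0.001023.
By memorylessness, P(T > 1340+1800 | T > 1340) = P(T > 1800) = e^(−0.001023·1800) ≈ 0.159.

0.159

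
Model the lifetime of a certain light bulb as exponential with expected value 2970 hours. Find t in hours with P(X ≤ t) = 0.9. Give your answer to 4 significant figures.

6839

The rate is λ = 1/2970 = 0.0003367 per hour.
Set 1 − e^(−λt) = 0.9, so t = −ln(0.1)/λ = 2.3026/0.0003367 ≈ 6838.68 hours.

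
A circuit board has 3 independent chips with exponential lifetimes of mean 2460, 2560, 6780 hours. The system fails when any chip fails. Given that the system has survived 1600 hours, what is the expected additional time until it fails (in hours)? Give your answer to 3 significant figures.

1060

First-failure rate Σλ = 1/2460 + 1/2560 + 1/6780 = 0.000944622.
By memorylessness the expected residual is 1/Σλ = 1058.62 hours, regardless of the 1600 already elapsed.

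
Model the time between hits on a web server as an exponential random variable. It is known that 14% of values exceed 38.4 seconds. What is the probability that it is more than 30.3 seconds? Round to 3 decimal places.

e^(−λ·38.4) = 0.14 ⇒ λ = −ln(0.14)/38.4 = 0.0512009.
P(X > 30.3) = e^(−0.0512009·30.3) = e^(−1.5514) ≈ 0.212.

0.212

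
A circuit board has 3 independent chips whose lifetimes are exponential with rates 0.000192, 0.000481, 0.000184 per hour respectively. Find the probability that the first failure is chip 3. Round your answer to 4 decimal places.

0.2147

The time to first failure is exponential with rate Σλ = 0.000192 + 0.000481 + 0.000184 = 0.000857.
P(chip 3 first) = λ_3/Σλ = 0.000184/0.000857 ≈ 0.2147.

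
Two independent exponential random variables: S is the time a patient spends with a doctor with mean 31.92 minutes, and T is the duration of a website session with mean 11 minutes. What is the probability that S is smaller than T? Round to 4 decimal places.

0.2563

λ_1 = 1/31.92 = 0.0313283, λ_2 = 1/11 = 0.0909091.
For independent exponentials, P(S < T) = λ_1/(λ_1+λ_2) = 0.0313283/0.122237 ≈ 0.2563.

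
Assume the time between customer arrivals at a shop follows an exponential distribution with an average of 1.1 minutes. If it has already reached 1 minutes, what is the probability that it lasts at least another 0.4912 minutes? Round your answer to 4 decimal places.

The rate is λ = 1/1.1 = 0.909091 per minute.
P(X > s+t | X > s) = e^(−λ(s+t))/e^(−λs) = e^(−λt), independent of s = 1.
P(X > 0.4912) = e^(−0.44655) ≈ 0.6398.

0.6398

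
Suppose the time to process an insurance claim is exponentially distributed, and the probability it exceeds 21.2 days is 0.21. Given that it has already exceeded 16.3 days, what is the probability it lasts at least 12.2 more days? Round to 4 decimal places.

From e^(−λ·21.2) = 0.21, λ = −ln(0.21)/21.2 = 0.0736155.
Memoryless: P(X > 16.3+12.2 | X > 16.3) = P(X > 12.2) = e^(−0.0736155·12.2) ≈ 0.4073.

0.4073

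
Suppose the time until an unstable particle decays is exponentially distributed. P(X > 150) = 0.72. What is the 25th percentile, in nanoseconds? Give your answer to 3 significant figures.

131

e^(−λ·150) = 0.72 ⇒ λ = −ln(0.72)/150 = 0.00219003.
25th percentile: 1 − e^(−λt) = 0.25, t = −ln(0.75)/λ = 131.36 nanoseconds.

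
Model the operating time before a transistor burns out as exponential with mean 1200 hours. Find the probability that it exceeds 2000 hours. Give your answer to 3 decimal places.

The rate is λ = 1/1200 = 0.000833333 per hour.
P(X > 2000) = e^(−λ·2000) = e^(−1.6667) ≈ 0.189.

0.189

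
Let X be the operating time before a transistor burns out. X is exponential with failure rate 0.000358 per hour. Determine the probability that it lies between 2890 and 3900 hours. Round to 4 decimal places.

P(2890 < X < 3900) = e^(−λ·2890) − e^(−λ·3900) = 0.35536 − 0.24754 ≈ 0.1078.

0.1078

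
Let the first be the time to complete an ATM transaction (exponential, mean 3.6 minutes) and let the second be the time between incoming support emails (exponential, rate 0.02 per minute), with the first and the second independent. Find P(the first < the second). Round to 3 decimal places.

0.933

λ_1 = 1/3.6 = 0.277778, λ_2 = 0.02.
For independent exponentials, P(the first < the second) = λ_1/(λ_1+λ_2) = 0.277778/0.297778 ≈ 0.933.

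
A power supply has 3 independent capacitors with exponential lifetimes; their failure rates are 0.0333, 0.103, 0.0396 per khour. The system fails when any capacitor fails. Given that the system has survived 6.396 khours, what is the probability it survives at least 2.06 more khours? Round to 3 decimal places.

Time to first failure ~ Exp(Σλ) with Σλ = 0.1759.
By memorylessness, P(T > 6.396+2.06 | T > 6.396) = P(T > 2.06) = e^(−0.1759·2.06) ≈ 0.696.

0.696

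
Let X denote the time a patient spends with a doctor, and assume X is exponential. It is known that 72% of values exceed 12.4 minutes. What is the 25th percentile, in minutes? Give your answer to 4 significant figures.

10.86

e^(−λ·12.4) = 0.72 ⇒ λ = −ln(0.72)/12.4 = 0.0264923.
25th percentile: 1 − e^(−λt) = 0.25, t = −ln(0.75)/λ = 10.8591 minutes.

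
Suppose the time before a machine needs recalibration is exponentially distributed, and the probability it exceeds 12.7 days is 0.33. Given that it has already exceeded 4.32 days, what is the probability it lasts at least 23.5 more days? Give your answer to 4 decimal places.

From e^(−λ·12.7) = 0.33, λ = −ln(0.33)/12.7 = 0.0872963.
Memoryless: P(X > 4.32+23.5 | X > 4.32) = P(X > 23.5) = e^(−0.0872963·23.5) ≈ 0.1285.

0.1285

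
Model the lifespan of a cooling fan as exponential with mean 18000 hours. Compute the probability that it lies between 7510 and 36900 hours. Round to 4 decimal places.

The rate is λ = 1/18000 = 0.0000555556 per hour.
P(7510 < X < 36900) = e^(−λ·7510) − e^(−λ·36900) = 0.65887 − 0.12873 ≈ 0.5301.

0.5301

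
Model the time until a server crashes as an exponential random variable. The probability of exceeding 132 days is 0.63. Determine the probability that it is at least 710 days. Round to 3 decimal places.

0.083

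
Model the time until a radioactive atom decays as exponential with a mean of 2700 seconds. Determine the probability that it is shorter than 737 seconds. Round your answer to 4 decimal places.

0.2389

The rate is λ = 1/2700 = 0.00037037 per second.
P(X ≤ 737) = 1 − e^(−λ·737) = 1 − e^(−0.27296) ≈ 0.2389.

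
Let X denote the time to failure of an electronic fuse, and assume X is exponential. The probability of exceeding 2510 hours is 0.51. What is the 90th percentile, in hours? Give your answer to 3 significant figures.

8580

e^(−λ·2510) = 0.51 ⇒ λ = −ln(0.51)/2510 = 0.000268265.
90th percentile: 1 − e^(−λt) = 0.9, t = −ln(0.1)/λ = 8583.26 hours.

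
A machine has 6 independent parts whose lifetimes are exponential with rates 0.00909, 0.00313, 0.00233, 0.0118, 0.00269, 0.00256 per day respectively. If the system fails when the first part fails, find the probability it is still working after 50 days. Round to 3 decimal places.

The time to first failure is exponential with rate Σλ = 0.00909 + 0.00313 + 0.00233 + 0.0118 + 0.00269 + 0.00256 = 0.0316.
P(min > 50) = e^(−0.0316·50) = e^(−1.58) ≈ 0.206.

0.206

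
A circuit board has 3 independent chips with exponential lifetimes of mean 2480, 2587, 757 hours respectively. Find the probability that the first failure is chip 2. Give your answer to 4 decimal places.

Rates: λ_i = 1/mean_i → 0.000403226, 0.000386548, 0.001321; Σλ = 0.00211078.
P(chip 2 first) = λ_2/Σλ = 0.000386548/0.00211078 ≈ 0.1831.

0.1831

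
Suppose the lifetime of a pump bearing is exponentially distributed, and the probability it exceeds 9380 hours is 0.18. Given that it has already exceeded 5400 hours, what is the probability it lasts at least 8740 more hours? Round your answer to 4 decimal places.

0.2023

From e^(−λ·9380) = 0.18, λ = −ln(0.18)/9380 = 0.000182814.
Memoryless: P(X > 5400+8740 | X > 5400) = P(X > 8740) = e^(−0.000182814·8740) ≈ 0.2023.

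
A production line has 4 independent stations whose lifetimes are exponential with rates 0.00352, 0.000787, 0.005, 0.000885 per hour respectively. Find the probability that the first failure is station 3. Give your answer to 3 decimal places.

0.491

The time to first failure is exponential with rate Σλ = 0.00352 + 0.000787 + 0.005 + 0.000885 = 0.010192.
P(station 3 first) = λ_3/Σλ = 0.005/0.010192 ≈ 0.491.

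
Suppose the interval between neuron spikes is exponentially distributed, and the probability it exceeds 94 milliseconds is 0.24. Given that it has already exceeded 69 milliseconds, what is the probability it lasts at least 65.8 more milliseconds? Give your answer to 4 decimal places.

From e^(−λ·94) = 0.24, λ = −ln(0.24)/94 = 0.0151821.
Memoryless: P(X > 69+65.8 | X > 69) = P(X > 65.8) = e^(−0.0151821·65.8) ≈ 0.3683.

0.3683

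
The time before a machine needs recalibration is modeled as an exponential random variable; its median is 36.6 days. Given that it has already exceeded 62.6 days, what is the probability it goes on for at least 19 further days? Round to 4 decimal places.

0.6978

For an exponential, median = ln(2)/λ, so λ = ln 2 / 36.6 = 0.0189384 per day.
The exponential is memoryless, so the remaining time is again Exp(λ): the condition X > 62.6 is irrelevant.
P(X > 19) = e^(−0.35983) ≈ 0.6978.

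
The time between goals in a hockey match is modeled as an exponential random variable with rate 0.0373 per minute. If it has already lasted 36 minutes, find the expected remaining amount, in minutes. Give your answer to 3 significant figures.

26.8

By memorylessness, the remaining amount past any threshold is again Exp(λ) with mean 1/λ = 26.8097 minutes.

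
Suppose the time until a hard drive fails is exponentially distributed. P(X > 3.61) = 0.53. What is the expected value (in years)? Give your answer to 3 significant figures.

e^(−λ·3.61) = 0.53 ⇒ λ = −ln(0.53)/3.61 = 0.175867.
Mean = 1/λ = 5.68613 years.

5.69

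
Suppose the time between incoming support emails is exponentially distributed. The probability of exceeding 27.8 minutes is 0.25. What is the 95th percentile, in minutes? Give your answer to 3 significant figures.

60.1

e^(−λ·27.8) = 0.25 ⇒ λ = −ln(0.25)/27.8 = 0.0498667.
95th percentile: 1 − e^(−λt) = 0.95, t = −ln(0.05)/λ = 60.0748 minutes.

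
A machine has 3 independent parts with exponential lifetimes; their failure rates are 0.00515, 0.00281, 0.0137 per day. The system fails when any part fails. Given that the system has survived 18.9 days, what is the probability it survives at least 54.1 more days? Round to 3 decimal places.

Time to first failure ~ Exp(Σλ) with Σλ = 0.02166.
By memorylessness, P(T > 18.9+54.1 | T > 18.9) = P(T > 54.1) = e^(−0.02166·54.1) ≈ 0.310.

0.310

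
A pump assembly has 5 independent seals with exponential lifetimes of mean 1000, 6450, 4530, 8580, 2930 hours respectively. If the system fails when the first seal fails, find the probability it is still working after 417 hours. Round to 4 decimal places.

0.4655

The first failure time is exponential with rate Σλ_i = 1/1000 + 1/6450 + 1/4530 + 1/8580 + 1/2930 = 0.00183364 per hour.
P(min > 417) = e^(−0.00183364·417) = e^(−0.76463) ≈ 0.4655.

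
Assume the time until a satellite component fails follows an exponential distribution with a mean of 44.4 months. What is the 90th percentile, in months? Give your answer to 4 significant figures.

102.2

The rate is λ = 1/44.4 = 0.0225225 per month.
Set 1 − e^(−λt) = 0.9, so t = −ln(0.1)/λ = 2.3026/0.0225225 ≈ 102.235 months.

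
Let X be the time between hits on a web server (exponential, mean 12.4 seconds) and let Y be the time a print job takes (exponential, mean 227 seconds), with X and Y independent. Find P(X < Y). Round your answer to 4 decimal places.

λ_1 = 1/12.4 = 0.0806452, λ_2 = 1/227 = 0.00440529.
For independent exponentials, P(X < Y) = λ_1/(λ_1+λ_2) = 0.0806452/0.0850504 ≈ 0.9482.

0.9482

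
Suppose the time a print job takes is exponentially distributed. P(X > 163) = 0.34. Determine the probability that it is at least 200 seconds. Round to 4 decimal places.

e^(−λ·163) = 0.34 ⇒ λ = −ln(0.34)/163 = 0.00661846.
P(X > 200) = e^(−0.00661846·200) = e^(−1.3237) ≈ 0.2662.

0.2662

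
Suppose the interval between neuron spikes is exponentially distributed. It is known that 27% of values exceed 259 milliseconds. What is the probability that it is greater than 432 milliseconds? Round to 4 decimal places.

e^(−λ·259) = 0.27 ⇒ λ = −ln(0.27)/259 = 0.00505534.
P(X > 432) = e^(−0.00505534·432) = e^(−2.1839) ≈ 0.1126.

0.1126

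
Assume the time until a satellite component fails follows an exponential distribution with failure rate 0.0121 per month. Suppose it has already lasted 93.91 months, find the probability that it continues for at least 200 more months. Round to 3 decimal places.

0.089

P(X > s+t | X > s) = e^(−λ(s+t))/e^(−λs) = e^(−λt), independent of s = 93.91.
P(X > 200) = e^(−2.42) ≈ 0.089.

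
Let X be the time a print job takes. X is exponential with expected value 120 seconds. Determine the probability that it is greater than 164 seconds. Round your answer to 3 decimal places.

0.255

The rate is λ = 1/120 = 0.00833333 per second.
P(X > 164) = e^(−λ·164) = e^(−1.3667) ≈ 0.255.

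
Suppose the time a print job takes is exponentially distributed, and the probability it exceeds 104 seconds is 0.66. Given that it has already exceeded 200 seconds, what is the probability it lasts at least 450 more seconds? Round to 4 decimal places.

From e^(−λ·104) = 0.66, λ = −ln(0.66)/104 = 0.00399534.
Memoryless: P(X > 200+450 | X > 200) = P(X > 450) = e^(−0.00399534·450) ≈ 0.1656.

0.1656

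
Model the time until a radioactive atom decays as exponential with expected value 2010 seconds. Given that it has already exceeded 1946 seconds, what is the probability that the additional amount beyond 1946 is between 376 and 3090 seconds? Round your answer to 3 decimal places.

The rate is λ = 1/2010 = 0.000497512 per second.
Memoryless: the residual past 1946 is again Exp(λ).
P(376 < residual < 3090) = e^(−λ·376) − e^(−λ·3090) = 0.82939 − 0.21496 ≈ 0.614.

0.614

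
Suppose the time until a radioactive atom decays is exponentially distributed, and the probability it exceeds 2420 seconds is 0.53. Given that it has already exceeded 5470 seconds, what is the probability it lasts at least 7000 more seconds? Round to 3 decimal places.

0.159

From e^(−λ·2420) = 0.53, λ = −ln(0.53)/2420 = 0.000262346.
Memoryless: P(X > 5470+7000 | X > 5470) = P(X > 7000) = e^(−0.000262346·7000) ≈ 0.159.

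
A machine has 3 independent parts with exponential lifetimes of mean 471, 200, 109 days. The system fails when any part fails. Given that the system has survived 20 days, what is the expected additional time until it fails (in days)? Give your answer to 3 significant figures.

61.4

First-failure rate Σλ = 1/471 + 1/200 + 1/109 = 0.0162975.
By memorylessness the expected residual is 1/Σλ = 61.3593 days, regardless of the 20 already elapsed.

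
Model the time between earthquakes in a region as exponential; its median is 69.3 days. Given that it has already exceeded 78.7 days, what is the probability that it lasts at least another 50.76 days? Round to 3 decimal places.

0.602

For an exponential, median = ln(2)/λ, so λ = ln 2 / 69.3 = 0.0100021 per day.
The exponential is memoryless, so the remaining time is again Exp(λ): the condition X > 78.7 is irrelevant.
P(X > 50.76) = e^(−0.50771) ≈ 0.602.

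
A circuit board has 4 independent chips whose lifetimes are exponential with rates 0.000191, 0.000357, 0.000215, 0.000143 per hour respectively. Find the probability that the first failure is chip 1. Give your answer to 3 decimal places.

The time to first failure is exponential with rate Σλ = 0.000191 + 0.000357 + 0.000215 + 0.000143 = 0.000906.
P(chip 1 first) = λ_1/Σλ = 0.000191/0.000906 ≈ 0.211.

0.211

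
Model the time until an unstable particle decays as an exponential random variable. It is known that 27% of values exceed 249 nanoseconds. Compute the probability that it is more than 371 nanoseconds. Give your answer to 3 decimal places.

e^(−λ·249) = 0.27 ⇒ λ = −ln(0.27)/249 = 0.00525837.
P(X > 371) = e^(−0.00525837·371) = e^(−1.9509) ≈ 0.142.

0.142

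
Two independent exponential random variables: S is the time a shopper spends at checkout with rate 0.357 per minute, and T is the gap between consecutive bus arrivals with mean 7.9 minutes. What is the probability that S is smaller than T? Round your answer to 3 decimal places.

0.738

λ_1 = 0.357, λ_2 = 1/7.9 = 0.126582.
For independent exponentials, P(S < T) = λ_1/(λ_1+λ_2) = 0.357/0.483582 ≈ 0.738.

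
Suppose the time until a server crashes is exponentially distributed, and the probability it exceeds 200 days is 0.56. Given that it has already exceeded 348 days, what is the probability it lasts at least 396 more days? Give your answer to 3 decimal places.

From e^(−λ·200) = 0.56, λ = −ln(0.56)/200 = 0.00289909.
Memoryless: P(X > 348+396 | X > 348) = P(X > 396) = e^(−0.00289909·396) ≈ 0.317.

0.317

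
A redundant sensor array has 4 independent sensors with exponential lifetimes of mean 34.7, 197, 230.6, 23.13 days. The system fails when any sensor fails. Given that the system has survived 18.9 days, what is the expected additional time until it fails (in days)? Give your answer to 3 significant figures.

First-failure rate Σλ = 1/34.7 + 1/197 + 1/230.6 + 1/23.13 = 0.081465.
By memorylessness the expected residual is 1/Σλ = 12.2752 days, regardless of the 18.9 already elapsed.

12.3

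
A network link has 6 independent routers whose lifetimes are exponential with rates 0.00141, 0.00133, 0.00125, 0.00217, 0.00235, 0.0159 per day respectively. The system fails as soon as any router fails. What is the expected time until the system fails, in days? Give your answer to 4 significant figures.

The time to first failure is exponential with rate Σλ = 0.00141 + 0.00133 + 0.00125 + 0.00217 + 0.00235 + 0.0159 = 0.02441.
E[min] = 1/Σλ = 1/0.02441 = 40.9668 days.

40.97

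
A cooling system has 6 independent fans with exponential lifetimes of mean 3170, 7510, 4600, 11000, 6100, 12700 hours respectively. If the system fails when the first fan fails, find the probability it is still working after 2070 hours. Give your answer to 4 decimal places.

0.1263

The first failure time is exponential with rate Σλ_i = 1/3170 + 1/7510 + 1/4600 + 1/11000 + 1/6100 + 1/12700 = 0.000999588 per hour.
P(min > 2070) = e^(−0.000999588·2070) = e^(−2.0691) ≈ 0.1263.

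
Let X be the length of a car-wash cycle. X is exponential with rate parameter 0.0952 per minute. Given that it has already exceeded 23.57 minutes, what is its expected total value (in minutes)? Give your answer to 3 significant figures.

34.1

By memorylessness, E[X | X > 23.57] = 23.57 + 1/λ = 23.57 + 10.5042 = 34.0742 minutes.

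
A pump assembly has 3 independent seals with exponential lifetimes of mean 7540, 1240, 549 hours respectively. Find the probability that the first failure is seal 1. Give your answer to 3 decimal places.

Rates: λ_i = 1/mean_i → 0.000132626, 0.000806452, 0.00182149; Σλ = 0.00276057.
P(seal 1 first) = λ_1/Σλ = 0.000132626/0.00276057 ≈ 0.048.

0.048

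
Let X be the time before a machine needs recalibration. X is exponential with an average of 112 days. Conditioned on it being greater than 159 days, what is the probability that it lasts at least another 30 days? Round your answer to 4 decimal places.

The rate is λ = 1/112 = 0.00892857 per day.
P(X > s+t | X > s) = e^(−λ(s+t))/e^(−λs) = e^(−λt), independent of s = 159.
P(X > 30) = e^(−0.26786) ≈ 0.7650.

0.7650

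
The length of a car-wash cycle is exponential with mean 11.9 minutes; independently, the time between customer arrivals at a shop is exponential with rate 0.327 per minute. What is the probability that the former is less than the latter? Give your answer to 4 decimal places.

0.2044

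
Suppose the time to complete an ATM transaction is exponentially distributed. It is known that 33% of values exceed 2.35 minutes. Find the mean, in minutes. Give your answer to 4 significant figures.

2.120

e^(−λ·2.35) = 0.33 ⇒ λ = −ln(0.33)/2.35 = 0.471771.
Mean = 1/λ = 2.11967 minutes.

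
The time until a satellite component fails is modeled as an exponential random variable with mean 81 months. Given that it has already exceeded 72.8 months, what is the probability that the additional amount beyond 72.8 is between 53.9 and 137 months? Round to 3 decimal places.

0.330

The rate is λ = 1/81 = 0.0123457 per month.
Memoryless: the residual past 72.8 is again Exp(λ).
P(53.9 < residual < 137) = e^(−λ·53.9) − e^(−λ·137) = 0.51405 − 0.18427 ≈ 0.330.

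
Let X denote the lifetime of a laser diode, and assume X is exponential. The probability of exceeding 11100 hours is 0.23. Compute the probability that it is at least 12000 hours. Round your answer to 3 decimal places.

e^(−λ·11100) = 0.23 ⇒ λ = −ln(0.23)/11100 = 0.000132403.
P(X > 12000) = e^(−0.000132403·12000) = e^(−1.5888) ≈ 0.204.

0.204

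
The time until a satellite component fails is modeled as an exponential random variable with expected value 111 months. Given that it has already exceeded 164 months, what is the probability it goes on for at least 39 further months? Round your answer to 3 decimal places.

0.704

The rate is λ = 1/111 = 0.00900901 per month.
The exponential is memoryless, so the remaining time is again Exp(λ): the condition X > 164 is irrelevant.
P(X > 39) = e^(−0.35135) ≈ 0.704.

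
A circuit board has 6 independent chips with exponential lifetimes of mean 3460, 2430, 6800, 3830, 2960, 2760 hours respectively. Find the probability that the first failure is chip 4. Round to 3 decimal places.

Rates: λ_i = 1/mean_i → 0.000289017, 0.000411523, 0.000147059, 0.000261097, 0.000337838, 0.000362319; Σλ = 0.00180885.
P(chip 4 first) = λ_4/Σλ = 0.000261097/0.00180885 ≈ 0.144.

0.144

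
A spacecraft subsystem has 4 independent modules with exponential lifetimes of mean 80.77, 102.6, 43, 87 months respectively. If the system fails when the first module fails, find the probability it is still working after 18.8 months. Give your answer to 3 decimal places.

0.343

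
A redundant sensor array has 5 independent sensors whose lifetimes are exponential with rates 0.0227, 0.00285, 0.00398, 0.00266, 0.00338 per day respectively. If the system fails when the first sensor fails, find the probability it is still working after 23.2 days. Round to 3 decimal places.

The time to first failure is exponential with rate Σλ = 0.0227 + 0.00285 + 0.00398 + 0.00266 + 0.00338 = 0.03557.
P(min > 23.2) = e^(−0.03557·23.2) = e^(−0.82522) ≈ 0.438.

0.438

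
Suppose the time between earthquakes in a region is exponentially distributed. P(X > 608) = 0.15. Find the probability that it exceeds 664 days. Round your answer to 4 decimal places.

e^(−λ·608) = 0.15 ⇒ λ = −ln(0.15)/608 = 0.00312026.
P(X > 664) = e^(−0.00312026·664) = e^(−2.0719) ≈ 0.1260.

0.1260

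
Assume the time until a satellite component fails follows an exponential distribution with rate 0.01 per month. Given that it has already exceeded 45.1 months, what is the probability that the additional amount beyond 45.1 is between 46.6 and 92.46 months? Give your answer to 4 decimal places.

0.2308

Memoryless: the residual past 45.1 is again Exp(λ).
P(46.6 < residual < 92.46) = e^(−λ·46.6) − e^(−λ·92.46) = 0.62751 − 0.39669 ≈ 0.2308.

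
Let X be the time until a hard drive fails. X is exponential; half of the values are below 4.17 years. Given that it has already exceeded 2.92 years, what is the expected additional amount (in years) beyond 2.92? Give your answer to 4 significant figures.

6.016

For an exponential, median = ln(2)/λ, so λ = ln 2 / 4.17 = 0.166222 per year.
By memorylessness, the remaining amount past any threshold is again Exp(λ) with mean 1/λ = 6.01604 years.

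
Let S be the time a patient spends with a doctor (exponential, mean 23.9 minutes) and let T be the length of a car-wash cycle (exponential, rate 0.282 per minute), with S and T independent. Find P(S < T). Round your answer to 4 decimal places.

0.1292

λ_1 = 1/23.9 = 0.041841, λ_2 = 0.282.
For independent exponentials, P(S < T) = λ_1/(λ_1+λ_2) = 0.041841/0.323841 ≈ 0.1292.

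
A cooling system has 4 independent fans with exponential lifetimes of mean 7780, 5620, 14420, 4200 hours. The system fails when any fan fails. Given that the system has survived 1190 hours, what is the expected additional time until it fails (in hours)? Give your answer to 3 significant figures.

First-failure rate Σλ = 1/7780 + 1/5620 + 1/14420 + 1/4200 = 0.000613914.
By memorylessness the expected residual is 1/Σλ = 1628.89 hours, regardless of the 1190 already elapsed.

1630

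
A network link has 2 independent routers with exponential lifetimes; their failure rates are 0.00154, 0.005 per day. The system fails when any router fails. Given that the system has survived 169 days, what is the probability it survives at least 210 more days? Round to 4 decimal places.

Time to first failure ~ Exp(Σλ) with Σλ = 0.00654.
By memorylessness, P(T > 169+210 | T > 169) = P(T > 210) = e^(−0.00654·210) ≈ 0.2532.

0.2532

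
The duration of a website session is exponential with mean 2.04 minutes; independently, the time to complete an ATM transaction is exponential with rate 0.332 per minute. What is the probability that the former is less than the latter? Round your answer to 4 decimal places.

0.5962

λ_1 = 1/2.04 = 0.490196, λ_2 = 0.332.
For independent exponentials, P(the former < the latter) = λ_1/(λ_1+λ_2) = 0.490196/0.822196 ≈ 0.5962.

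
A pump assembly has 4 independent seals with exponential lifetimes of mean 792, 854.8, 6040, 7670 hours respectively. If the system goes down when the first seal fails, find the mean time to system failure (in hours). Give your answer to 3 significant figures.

367

The first failure time is exponential with rate Σλ_i = 1/792 + 1/854.8 + 1/6040 + 1/7670 = 0.00272843 per hour.
E[min] = 1/Σλ = 1/0.00272843 = 366.511 hours.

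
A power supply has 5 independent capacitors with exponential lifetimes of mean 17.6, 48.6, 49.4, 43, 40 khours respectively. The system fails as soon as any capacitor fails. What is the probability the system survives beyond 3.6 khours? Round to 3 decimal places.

0.591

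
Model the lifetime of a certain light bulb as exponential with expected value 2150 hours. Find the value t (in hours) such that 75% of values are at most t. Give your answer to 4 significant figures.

The rate is λ = 1/2150 = 0.000465116 per hour.
Set 1 − e^(−λt) = 0.75, so t = −ln(0.25)/λ = 1.3863/0.000465116 ≈ 2980.53 hours.

2981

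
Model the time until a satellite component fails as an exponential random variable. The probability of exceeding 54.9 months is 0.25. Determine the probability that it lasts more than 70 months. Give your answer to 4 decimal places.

0.1707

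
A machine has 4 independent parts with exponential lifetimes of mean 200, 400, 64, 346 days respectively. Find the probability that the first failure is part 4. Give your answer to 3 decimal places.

Rates: λ_i = 1/mean_i → 0.005, 0.0025, 0.015625, 0.00289017; Σλ = 0.0260152.
P(part 4 first) = λ_4/Σλ = 0.00289017/0.0260152 ≈ 0.111.

0.111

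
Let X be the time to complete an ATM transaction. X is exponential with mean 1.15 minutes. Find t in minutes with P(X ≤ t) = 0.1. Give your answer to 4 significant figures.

The rate is λ = 1/1.15 = 0.869565 per minute.
Set 1 − e^(−λt) = 0.1, so t = −ln(0.9)/λ = 0.10536/0.869565 ≈ 0.121165 minutes.

0.1212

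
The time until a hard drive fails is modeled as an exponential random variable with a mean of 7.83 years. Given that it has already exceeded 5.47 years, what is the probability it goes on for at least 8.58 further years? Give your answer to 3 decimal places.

0.334

The rate is λ = 1/7.83 = 0.127714 per year.
P(X > s+t | X > s) = e^(−λ(s+t))/e^(−λs) = e^(−λt), independent of s = 5.47.
P(X > 8.58) = e^(−1.0958) ≈ 0.334.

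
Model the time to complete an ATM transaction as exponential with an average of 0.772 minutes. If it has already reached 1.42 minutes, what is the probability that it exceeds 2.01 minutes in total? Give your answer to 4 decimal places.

0.4657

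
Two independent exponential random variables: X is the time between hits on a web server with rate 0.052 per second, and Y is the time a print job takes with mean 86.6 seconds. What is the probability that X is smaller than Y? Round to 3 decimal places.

λ_1 = 0.052, λ_2 = 1/86.6 = 0.0115473.
For independent exponentials, P(X < Y) = λ_1/(λ_1+λ_2) = 0.052/0.0635473 ≈ 0.818.

0.818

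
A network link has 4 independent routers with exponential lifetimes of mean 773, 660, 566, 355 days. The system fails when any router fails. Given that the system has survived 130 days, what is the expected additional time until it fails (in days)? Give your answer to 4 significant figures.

135.3

First-failure rate Σλ = 1/773 + 1/660 + 1/566 + 1/355 = 0.0073925.
By memorylessness the expected residual is 1/Σλ = 135.272 days, regardless of the 130 already elapsed.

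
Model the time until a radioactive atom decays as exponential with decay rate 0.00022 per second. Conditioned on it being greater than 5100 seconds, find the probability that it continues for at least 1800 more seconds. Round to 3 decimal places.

0.673

The exponential is memoryless, so the remaining time is again Exp(λ): the condition X > 5100 is irrelevant.
P(X > 1800) = e^(−0.396) ≈ 0.673.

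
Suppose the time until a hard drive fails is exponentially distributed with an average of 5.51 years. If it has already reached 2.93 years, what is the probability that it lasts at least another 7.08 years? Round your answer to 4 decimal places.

0.2767

The rate is λ = 1/5.51 = 0.181488 per year.
P(X > s+t | X > s) = e^(−λ(s+t))/e^(−λs) = e^(−λt), independent of s = 2.93.
P(X > 7.08) = e^(−1.2849) ≈ 0.2767.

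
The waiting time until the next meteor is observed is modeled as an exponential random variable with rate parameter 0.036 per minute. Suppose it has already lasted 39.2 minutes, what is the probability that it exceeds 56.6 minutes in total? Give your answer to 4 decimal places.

0.5345

The exponential is memoryless, so the remaining time is again Exp(λ): the condition X > 39.2 is irrelevant.
P(X > 17.4) = e^(−0.6264) ≈ 0.5345.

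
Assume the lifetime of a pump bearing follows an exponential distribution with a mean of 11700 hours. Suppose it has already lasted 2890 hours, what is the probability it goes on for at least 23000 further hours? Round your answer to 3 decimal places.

The rate is λ = 1/11700 = 0.0000854701 per hour.
The exponential is memoryless, so the remaining time is again Exp(λ): the condition X > 2890 is irrelevant.
P(X > 23000) = e^(−1.9658) ≈ 0.140.

0.140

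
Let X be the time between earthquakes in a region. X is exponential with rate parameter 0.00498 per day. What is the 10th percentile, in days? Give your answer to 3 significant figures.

21.2

Set 1 − e^(−λt) = 0.1, so t = −ln(0.9)/λ = 0.10536/0.00498 ≈ 21.1567 days.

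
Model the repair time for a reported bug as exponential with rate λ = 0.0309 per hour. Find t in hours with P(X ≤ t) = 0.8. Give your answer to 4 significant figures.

52.09

Set 1 − e^(−λt) = 0.8, so t = −ln(0.2)/λ = 1.6094/0.0309 ≈ 52.0854 hours.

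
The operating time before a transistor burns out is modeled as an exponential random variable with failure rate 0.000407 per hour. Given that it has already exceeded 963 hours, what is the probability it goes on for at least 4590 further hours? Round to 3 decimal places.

P(X > s+t | X > s) = e^(−λ(s+t))/e^(−λs) = e^(−λt), independent of s = 963.
P(X > 4590) = e^(−1.8681) ≈ 0.154.

0.154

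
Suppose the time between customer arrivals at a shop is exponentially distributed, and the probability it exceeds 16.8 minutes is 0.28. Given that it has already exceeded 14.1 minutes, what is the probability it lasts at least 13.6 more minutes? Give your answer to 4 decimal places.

From e^(−λ·16.8) = 0.28, λ = −ln(0.28)/16.8 = 0.0757718.
Memoryless: P(X > 14.1+13.6 | X > 14.1) = P(X > 13.6) = e^(−0.0757718·13.6) ≈ 0.3568.

0.3568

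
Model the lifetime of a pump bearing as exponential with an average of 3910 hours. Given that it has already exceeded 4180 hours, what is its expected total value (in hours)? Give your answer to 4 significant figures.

8090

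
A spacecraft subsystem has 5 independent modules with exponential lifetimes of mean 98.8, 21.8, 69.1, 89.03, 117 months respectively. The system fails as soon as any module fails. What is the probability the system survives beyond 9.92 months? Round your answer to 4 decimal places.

The first failure time is exponential with rate Σλ_i = 1/98.8 + 1/21.8 + 1/69.1 + 1/89.03 + 1/117 = 0.090244 per month.
P(min > 9.92) = e^(−0.090244·9.92) = e^(−0.89522) ≈ 0.4085.

0.4085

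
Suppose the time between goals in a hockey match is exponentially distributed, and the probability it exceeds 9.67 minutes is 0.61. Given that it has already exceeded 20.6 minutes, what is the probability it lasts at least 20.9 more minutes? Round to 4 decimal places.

0.3436

From e^(−λ·9.67) = 0.61, λ = −ln(0.61)/9.67 = 0.0511165.
Memoryless: P(X > 20.6+20.9 | X > 20.6) = P(X > 20.9) = e^(−0.0511165·20.9) ≈ 0.3436.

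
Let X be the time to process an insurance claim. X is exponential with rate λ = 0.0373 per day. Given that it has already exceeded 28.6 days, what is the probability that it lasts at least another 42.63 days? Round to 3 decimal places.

0.204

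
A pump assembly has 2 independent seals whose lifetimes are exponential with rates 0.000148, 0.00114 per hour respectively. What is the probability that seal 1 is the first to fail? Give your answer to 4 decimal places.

0.1149

The time to first failure is exponential with rate Σλ = 0.000148 + 0.00114 = 0.001288.
P(seal 1 first) = λ_1/Σλ = 0.000148/0.001288 ≈ 0.1149.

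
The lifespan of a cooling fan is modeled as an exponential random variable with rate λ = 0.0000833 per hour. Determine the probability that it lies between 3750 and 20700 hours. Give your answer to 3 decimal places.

0.553

P(3750 < X < 20700) = e^(−λ·3750) − e^(−λ·20700) = 0.73171 − 0.17830 ≈ 0.553.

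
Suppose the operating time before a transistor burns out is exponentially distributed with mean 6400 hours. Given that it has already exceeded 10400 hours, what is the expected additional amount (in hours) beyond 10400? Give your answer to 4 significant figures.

6400

The rate is λ = 1/6400 = 0.00015625 per hour.
By memorylessness, the remaining amount past any threshold is again Exp(λ) with mean 1/λ = 6400 hours.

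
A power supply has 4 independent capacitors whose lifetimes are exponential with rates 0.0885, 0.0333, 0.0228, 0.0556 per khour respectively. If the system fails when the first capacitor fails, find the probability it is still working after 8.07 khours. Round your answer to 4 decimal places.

The time to first failure is exponential with rate Σλ = 0.0885 + 0.0333 + 0.0228 + 0.0556 = 0.2002.
P(min > 8.07) = e^(−0.2002·8.07) = e^(−1.6156) ≈ 0.1988.

0.1988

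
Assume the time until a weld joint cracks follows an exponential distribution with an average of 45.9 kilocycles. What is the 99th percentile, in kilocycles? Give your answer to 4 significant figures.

211.4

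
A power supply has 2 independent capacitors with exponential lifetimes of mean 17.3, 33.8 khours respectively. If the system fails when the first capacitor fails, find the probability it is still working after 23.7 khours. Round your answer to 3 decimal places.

0.126

The first failure time is exponential with rate Σλ_i = 1/17.3 + 1/33.8 = 0.0873893 per khour.
P(min > 23.7) = e^(−0.0873893·23.7) = e^(−2.0711) ≈ 0.126.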